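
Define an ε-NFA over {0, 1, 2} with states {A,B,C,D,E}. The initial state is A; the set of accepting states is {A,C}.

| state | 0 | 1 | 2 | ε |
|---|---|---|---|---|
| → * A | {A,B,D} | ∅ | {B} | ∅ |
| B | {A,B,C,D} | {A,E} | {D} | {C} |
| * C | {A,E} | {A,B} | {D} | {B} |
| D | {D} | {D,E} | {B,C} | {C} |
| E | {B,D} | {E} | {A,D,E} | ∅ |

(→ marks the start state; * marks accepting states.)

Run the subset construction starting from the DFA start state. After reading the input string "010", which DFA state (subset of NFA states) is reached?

Start: {A}.
δ(A,0) = {A,B,D}.
Union: {A,B,D}.
ε-closure gives {A,B,C,D}.
After 0: {A,B,C,D}.
δ(A,1) = ∅; δ(B,1) = {A,E}; δ(C,1) = {A,B}; δ(D,1) = {D,E}.
Union: {A,B,D,E}.
ε-closure gives {A,B,C,D,E}.
After 1: {A,B,C,D,E}.
δ(A,0) = {A,B,D}; δ(B,0) = {A,B,C,D}; δ(C,0) = {A,E}; δ(D,0) = {D}; δ(E,0) = {B,D}.
Union: {A,B,C,D,E}.
After 0: {A,B,C,D,E}.

{A,B,C,D,E}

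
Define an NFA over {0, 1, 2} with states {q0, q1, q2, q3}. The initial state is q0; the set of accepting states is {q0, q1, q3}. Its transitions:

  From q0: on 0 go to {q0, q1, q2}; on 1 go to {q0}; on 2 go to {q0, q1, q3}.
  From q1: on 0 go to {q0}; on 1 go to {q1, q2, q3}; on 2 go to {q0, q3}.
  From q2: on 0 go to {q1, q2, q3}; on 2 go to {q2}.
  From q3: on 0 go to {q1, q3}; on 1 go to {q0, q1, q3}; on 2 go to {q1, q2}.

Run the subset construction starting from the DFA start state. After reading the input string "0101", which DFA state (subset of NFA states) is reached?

{q0, q1, q2, q3}

Start: {q0}.
δ(q0,0) = {q0, q1, q2}.
Union: {q0, q1, q2}.
After 0: {q0, q1, q2}.
δ(q0,1) = {q0}; δ(q1,1) = {q1, q2, q3}; δ(q2,1) = ∅.
Union: {q0, q1, q2, q3}.
After 1: {q0, q1, q2, q3}.
δ(q0,0) = {q0, q1, q2}; δ(q1,0) = {q0}; δ(q2,0) = {q1, q2, q3}; δ(q3,0) = {q1, q3}.
Union: {q0, q1, q2, q3}.
After 0: {q0, q1, q2, q3}.
δ(q0,1) = {q0}; δ(q1,1) = {q1, q2, q3}; δ(q2,1) = ∅; δ(q3,1) = {q0, q1, q3}.
Union: {q0, q1, q2, q3}.
After 1: {q0, q1, q2, q3}.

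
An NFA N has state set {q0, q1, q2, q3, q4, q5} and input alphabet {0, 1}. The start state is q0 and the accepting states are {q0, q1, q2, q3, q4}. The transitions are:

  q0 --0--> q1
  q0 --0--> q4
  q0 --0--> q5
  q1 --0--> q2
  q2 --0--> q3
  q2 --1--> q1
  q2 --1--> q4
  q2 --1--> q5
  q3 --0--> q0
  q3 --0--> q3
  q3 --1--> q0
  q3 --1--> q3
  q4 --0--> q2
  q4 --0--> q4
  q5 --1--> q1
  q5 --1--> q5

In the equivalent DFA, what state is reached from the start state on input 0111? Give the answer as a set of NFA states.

{q1, q5}

Start: {q0}.
δ(q0,0) = {q1, q4, q5}.
Union: {q1, q4, q5}.
After 0: {q1, q4, q5}.
δ(q1,1) = ∅; δ(q4,1) = ∅; δ(q5,1) = {q1, q5}.
Union: {q1, q5}.
After 1: {q1, q5}.
δ(q1,1) = ∅; δ(q5,1) = {q1, q5}.
Union: {q1, q5}.
After 1: {q1, q5}.
δ(q1,1) = ∅; δ(q5,1) = {q1, q5}.
Union: {q1, q5}.
After 1: {q1, q5}.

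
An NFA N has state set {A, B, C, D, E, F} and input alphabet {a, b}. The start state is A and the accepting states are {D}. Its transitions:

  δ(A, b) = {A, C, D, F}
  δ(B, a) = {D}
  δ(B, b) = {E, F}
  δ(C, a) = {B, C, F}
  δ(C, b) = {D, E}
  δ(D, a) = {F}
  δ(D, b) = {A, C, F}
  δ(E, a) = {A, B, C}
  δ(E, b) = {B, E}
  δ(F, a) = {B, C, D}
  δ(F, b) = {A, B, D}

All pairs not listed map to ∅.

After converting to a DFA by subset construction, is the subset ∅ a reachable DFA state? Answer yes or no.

yes

Start state of the DFA: {A}.
{A} --a--> ∅  [new]
{A} --b--> {A, C, D, F}  [new]
∅ --a--> ∅  [seen]
∅ --b--> ∅  [seen]
{A, C, D, F} --a--> {B, C, D, F}  [new]
{A, C, D, F} --b--> {A, B, C, D, E, F}  [new]
{B, C, D, F} --a--> {B, C, D, F}  [seen]
{B, C, D, F} --b--> {A, B, C, D, E, F}  [seen]
{A, B, C, D, E, F} --a--> {A, B, C, D, F}  [new]
{A, B, C, D, E, F} --b--> {A, B, C, D, E, F}  [seen]
{A, B, C, D, F} --a--> {B, C, D, F}  [seen]
{A, B, C, D, F} --b--> {A, B, C, D, E, F}  [seen]
Reachable DFA states: {A}, ∅, {A, C, D, F}, {B, C, D, F}, {A, B, C, D, E, F}, {A, B, C, D, F}.
∅ is among them.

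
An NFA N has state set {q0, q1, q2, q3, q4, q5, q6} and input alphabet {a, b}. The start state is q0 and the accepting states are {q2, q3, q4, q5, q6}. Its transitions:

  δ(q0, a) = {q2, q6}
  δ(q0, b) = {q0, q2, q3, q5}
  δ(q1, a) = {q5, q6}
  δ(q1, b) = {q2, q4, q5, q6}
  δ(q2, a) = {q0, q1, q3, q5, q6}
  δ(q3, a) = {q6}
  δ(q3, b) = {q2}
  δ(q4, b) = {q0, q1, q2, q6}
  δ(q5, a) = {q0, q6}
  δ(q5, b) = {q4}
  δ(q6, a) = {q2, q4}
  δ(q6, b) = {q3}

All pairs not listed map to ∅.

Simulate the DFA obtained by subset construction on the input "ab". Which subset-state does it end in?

{q3}

Start: {q0}.
δ(q0,a) = {q2, q6}.
Union: {q2, q6}.
After a: {q2, q6}.
δ(q2,b) = ∅; δ(q6,b) = {q3}.
Union: {q3}.
After b: {q3}.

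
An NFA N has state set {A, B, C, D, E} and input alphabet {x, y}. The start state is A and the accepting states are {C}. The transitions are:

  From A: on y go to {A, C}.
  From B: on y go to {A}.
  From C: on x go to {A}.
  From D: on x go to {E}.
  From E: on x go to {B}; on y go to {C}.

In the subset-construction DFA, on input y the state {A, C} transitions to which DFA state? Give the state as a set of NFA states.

{A, C}

δ(A,y) = {A, C}; δ(C,y) = ∅.
Union: {A, C}.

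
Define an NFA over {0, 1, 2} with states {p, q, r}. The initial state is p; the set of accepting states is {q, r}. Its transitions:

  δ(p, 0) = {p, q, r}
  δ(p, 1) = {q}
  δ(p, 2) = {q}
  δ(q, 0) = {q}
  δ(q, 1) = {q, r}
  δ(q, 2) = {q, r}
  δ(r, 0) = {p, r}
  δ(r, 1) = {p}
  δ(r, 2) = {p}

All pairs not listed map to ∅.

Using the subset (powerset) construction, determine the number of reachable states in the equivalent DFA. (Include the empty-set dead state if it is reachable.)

Start state of the DFA: {p}.
{p} --0--> {p, q, r}  [new]
{p} --1--> {q}  [new]
{p} --2--> {q}  [seen]
{p, q, r} --0--> {p, q, r}  [seen]
{p, q, r} --1--> {p, q, r}  [seen]
{p, q, r} --2--> {p, q, r}  [seen]
{q} --0--> {q}  [seen]
{q} --1--> {q, r}  [new]
{q} --2--> {q, r}  [seen]
{q, r} --0--> {p, q, r}  [seen]
{q, r} --1--> {p, q, r}  [seen]
{q, r} --2--> {p, q, r}  [seen]
Reachable DFA states: {p}, {p, q, r}, {q}, {q, r}.

4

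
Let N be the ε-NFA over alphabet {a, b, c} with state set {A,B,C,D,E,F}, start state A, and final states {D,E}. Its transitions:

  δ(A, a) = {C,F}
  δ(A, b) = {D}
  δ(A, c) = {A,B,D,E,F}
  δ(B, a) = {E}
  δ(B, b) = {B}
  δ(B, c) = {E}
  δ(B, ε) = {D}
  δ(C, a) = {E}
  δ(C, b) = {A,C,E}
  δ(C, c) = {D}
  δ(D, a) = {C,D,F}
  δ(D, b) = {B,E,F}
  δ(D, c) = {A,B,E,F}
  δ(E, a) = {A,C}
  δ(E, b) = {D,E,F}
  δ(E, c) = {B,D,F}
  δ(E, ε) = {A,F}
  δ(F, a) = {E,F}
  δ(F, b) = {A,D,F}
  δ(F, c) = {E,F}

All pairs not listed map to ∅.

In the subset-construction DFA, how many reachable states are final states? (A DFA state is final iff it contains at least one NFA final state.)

8

Start state of the DFA: {A} (ε-closure of the NFA start).
{A} --a--> {C,F}  [new]
{A} --b--> {D}  [new]
{A} --c--> {A,B,D,E,F}  [new]
{C,F} --a--> {A,E,F}  [new]
{C,F} --b--> {A,C,D,E,F}  [new]
{C,F} --c--> {A,D,E,F}  [new]
{D} --a--> {C,D,F}  [new]
{D} --b--> {A,B,D,E,F}  [seen]
{D} --c--> {A,B,D,E,F}  [seen]
{A,B,D,E,F} --a--> {A,C,D,E,F}  [seen]
{A,B,D,E,F} --b--> {A,B,D,E,F}  [seen]
{A,B,D,E,F} --c--> {A,B,D,E,F}  [seen]
{A,E,F} --a--> {A,C,E,F}  [new]
{A,E,F} --b--> {A,D,E,F}  [seen]
{A,E,F} --c--> {A,B,D,E,F}  [seen]
{A,C,D,E,F} --a--> {A,C,D,E,F}  [seen]
{A,C,D,E,F} --b--> {A,B,C,D,E,F}  [new]
{A,C,D,E,F} --c--> {A,B,D,E,F}  [seen]
{A,D,E,F} --a--> {A,C,D,E,F}  [seen]
{A,D,E,F} --b--> {A,B,D,E,F}  [seen]
{A,D,E,F} --c--> {A,B,D,E,F}  [seen]
{C,D,F} --a--> {A,C,D,E,F}  [seen]
{C,D,F} --b--> {A,B,C,D,E,F}  [seen]
{C,D,F} --c--> {A,B,D,E,F}  [seen]
{A,C,E,F} --a--> {A,C,E,F}  [seen]
{A,C,E,F} --b--> {A,C,D,E,F}  [seen]
{A,C,E,F} --c--> {A,B,D,E,F}  [seen]
{A,B,C,D,E,F} --a--> {A,C,D,E,F}  [seen]
{A,B,C,D,E,F} --b--> {A,B,C,D,E,F}  [seen]
{A,B,C,D,E,F} --c--> {A,B,D,E,F}  [seen]
Reachable DFA states: {A}, {C,F}, {D}, {A,B,D,E,F}, {A,E,F}, {A,C,D,E,F}, {A,D,E,F}, {C,D,F}, {A,C,E,F}, {A,B,C,D,E,F}.
Accepting DFA states (contain an NFA accepting state): {D}, {A,B,D,E,F}, {A,E,F}, {A,C,D,E,F}, {A,D,E,F}, {C,D,F}, {A,C,E,F}, {A,B,C,D,E,F}.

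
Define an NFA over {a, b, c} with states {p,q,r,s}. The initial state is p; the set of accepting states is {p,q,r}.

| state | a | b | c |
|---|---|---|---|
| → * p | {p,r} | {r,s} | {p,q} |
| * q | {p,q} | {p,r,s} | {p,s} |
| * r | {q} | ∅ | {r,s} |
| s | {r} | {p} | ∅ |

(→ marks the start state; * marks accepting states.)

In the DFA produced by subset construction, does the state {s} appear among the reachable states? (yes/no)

no

Start state of the DFA: {p}.
{p} --a--> {p,r}  [new]
{p} --b--> {r,s}  [new]
{p} --c--> {p,q}  [new]
{p,r} --a--> {p,q,r}  [new]
{p,r} --b--> {r,s}  [seen]
{p,r} --c--> {p,q,r,s}  [new]
{r,s} --a--> {q,r}  [new]
{r,s} --b--> {p}  [seen]
{r,s} --c--> {r,s}  [seen]
{p,q} --a--> {p,q,r}  [seen]
{p,q} --b--> {p,r,s}  [new]
{p,q} --c--> {p,q,s}  [new]
{p,q,r} --a--> {p,q,r}  [seen]
{p,q,r} --b--> {p,r,s}  [seen]
{p,q,r} --c--> {p,q,r,s}  [seen]
{p,q,r,s} --a--> {p,q,r}  [seen]
{p,q,r,s} --b--> {p,r,s}  [seen]
{p,q,r,s} --c--> {p,q,r,s}  [seen]
{q,r} --a--> {p,q}  [seen]
{q,r} --b--> {p,r,s}  [seen]
{q,r} --c--> {p,r,s}  [seen]
{p,r,s} --a--> {p,q,r}  [seen]
{p,r,s} --b--> {p,r,s}  [seen]
{p,r,s} --c--> {p,q,r,s}  [seen]
{p,q,s} --a--> {p,q,r}  [seen]
{p,q,s} --b--> {p,r,s}  [seen]
{p,q,s} --c--> {p,q,s}  [seen]
Reachable DFA states: {p}, {p,r}, {r,s}, {p,q}, {p,q,r}, {p,q,r,s}, {q,r}, {p,r,s}, {p,q,s}.
{s} is not among them.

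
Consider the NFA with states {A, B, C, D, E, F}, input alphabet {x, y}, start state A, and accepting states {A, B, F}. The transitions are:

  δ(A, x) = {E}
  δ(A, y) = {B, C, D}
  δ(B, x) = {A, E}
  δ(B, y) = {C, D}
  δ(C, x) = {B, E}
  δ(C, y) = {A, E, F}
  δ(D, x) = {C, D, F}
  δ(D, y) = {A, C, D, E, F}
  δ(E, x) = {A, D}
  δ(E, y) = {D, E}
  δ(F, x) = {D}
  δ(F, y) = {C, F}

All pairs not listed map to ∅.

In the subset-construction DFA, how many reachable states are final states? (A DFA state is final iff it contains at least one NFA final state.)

Start state of the DFA: {A}.
{A} --x--> {E}  [new]
{A} --y--> {B, C, D}  [new]
{E} --x--> {A, D}  [new]
{E} --y--> {D, E}  [new]
{B, C, D} --x--> {A, B, C, D, E, F}  [new]
{B, C, D} --y--> {A, C, D, E, F}  [new]
{A, D} --x--> {C, D, E, F}  [new]
{A, D} --y--> {A, B, C, D, E, F}  [seen]
{D, E} --x--> {A, C, D, F}  [new]
{D, E} --y--> {A, C, D, E, F}  [seen]
{A, B, C, D, E, F} --x--> {A, B, C, D, E, F}  [seen]
{A, B, C, D, E, F} --y--> {A, B, C, D, E, F}  [seen]
{A, C, D, E, F} --x--> {A, B, C, D, E, F}  [seen]
{A, C, D, E, F} --y--> {A, B, C, D, E, F}  [seen]
{C, D, E, F} --x--> {A, B, C, D, E, F}  [seen]
{C, D, E, F} --y--> {A, C, D, E, F}  [seen]
{A, C, D, F} --x--> {B, C, D, E, F}  [new]
{A, C, D, F} --y--> {A, B, C, D, E, F}  [seen]
{B, C, D, E, F} --x--> {A, B, C, D, E, F}  [seen]
{B, C, D, E, F} --y--> {A, C, D, E, F}  [seen]
Reachable DFA states: {A}, {E}, {B, C, D}, {A, D}, {D, E}, {A, B, C, D, E, F}, {A, C, D, E, F}, {C, D, E, F}, {A, C, D, F}, {B, C, D, E, F}.
Accepting DFA states (contain an NFA accepting state): {A}, {B, C, D}, {A, D}, {A, B, C, D, E, F}, {A, C, D, E, F}, {C, D, E, F}, {A, C, D, F}, {B, C, D, E, F}.

8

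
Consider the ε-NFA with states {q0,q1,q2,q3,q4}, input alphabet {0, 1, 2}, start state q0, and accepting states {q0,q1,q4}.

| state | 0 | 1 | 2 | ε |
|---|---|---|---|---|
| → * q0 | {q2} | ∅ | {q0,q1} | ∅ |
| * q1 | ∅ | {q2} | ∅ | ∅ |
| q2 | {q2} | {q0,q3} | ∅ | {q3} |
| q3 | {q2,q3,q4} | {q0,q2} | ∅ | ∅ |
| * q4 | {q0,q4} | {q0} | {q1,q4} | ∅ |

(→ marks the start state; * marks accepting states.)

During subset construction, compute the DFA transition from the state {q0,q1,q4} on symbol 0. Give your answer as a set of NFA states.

{q0,q2,q3,q4}

δ(q0,0) = {q2}; δ(q1,0) = ∅; δ(q4,0) = {q0,q4}.
Union: {q0,q2,q4}.
ε-closure gives {q0,q2,q3,q4}.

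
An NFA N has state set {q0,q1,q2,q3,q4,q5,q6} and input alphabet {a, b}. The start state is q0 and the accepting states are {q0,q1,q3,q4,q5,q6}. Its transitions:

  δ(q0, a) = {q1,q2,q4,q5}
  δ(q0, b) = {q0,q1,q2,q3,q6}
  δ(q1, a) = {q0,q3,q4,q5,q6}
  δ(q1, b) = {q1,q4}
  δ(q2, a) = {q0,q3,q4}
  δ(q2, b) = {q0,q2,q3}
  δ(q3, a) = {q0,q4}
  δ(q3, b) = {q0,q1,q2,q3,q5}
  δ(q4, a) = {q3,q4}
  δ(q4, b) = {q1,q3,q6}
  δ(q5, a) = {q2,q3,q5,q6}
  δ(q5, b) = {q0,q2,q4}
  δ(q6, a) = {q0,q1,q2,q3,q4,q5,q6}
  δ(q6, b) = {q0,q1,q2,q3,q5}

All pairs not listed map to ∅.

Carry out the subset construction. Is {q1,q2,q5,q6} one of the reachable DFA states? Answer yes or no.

Start state of the DFA: {q0}.
{q0} --a--> {q1,q2,q4,q5}  [new]
{q0} --b--> {q0,q1,q2,q3,q6}  [new]
{q1,q2,q4,q5} --a--> {q0,q2,q3,q4,q5,q6}  [new]
{q1,q2,q4,q5} --b--> {q0,q1,q2,q3,q4,q6}  [new]
{q0,q1,q2,q3,q6} --a--> {q0,q1,q2,q3,q4,q5,q6}  [new]
{q0,q1,q2,q3,q6} --b--> {q0,q1,q2,q3,q4,q5,q6}  [seen]
{q0,q2,q3,q4,q5,q6} --a--> {q0,q1,q2,q3,q4,q5,q6}  [seen]
{q0,q2,q3,q4,q5,q6} --b--> {q0,q1,q2,q3,q4,q5,q6}  [seen]
{q0,q1,q2,q3,q4,q6} --a--> {q0,q1,q2,q3,q4,q5,q6}  [seen]
{q0,q1,q2,q3,q4,q6} --b--> {q0,q1,q2,q3,q4,q5,q6}  [seen]
{q0,q1,q2,q3,q4,q5,q6} --a--> {q0,q1,q2,q3,q4,q5,q6}  [seen]
{q0,q1,q2,q3,q4,q5,q6} --b--> {q0,q1,q2,q3,q4,q5,q6}  [seen]
Reachable DFA states: {q0}, {q1,q2,q4,q5}, {q0,q1,q2,q3,q6}, {q0,q2,q3,q4,q5,q6}, {q0,q1,q2,q3,q4,q6}, {q0,q1,q2,q3,q4,q5,q6}.
{q1,q2,q5,q6} is not among them.

no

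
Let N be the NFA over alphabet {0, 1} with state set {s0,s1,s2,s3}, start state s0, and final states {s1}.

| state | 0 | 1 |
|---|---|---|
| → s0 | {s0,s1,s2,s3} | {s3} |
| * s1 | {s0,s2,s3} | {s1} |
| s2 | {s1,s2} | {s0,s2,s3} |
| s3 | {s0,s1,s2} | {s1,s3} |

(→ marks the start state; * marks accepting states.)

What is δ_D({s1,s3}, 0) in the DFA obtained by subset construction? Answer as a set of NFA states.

δ(s1,0) = {s0,s2,s3}; δ(s3,0) = {s0,s1,s2}.
Union: {s0,s1,s2,s3}.

{s0,s1,s2,s3}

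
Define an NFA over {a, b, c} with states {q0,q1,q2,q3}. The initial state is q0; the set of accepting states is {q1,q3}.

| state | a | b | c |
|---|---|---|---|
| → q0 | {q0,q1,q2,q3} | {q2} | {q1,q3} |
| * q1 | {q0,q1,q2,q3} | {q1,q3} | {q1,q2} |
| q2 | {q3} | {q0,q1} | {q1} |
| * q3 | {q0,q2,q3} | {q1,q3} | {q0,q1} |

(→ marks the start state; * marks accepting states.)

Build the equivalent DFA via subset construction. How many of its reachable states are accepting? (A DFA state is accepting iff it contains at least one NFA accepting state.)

10

Start state of the DFA: {q0}.
{q0} --a--> {q0,q1,q2,q3}  [new]
{q0} --b--> {q2}  [new]
{q0} --c--> {q1,q3}  [new]
{q0,q1,q2,q3} --a--> {q0,q1,q2,q3}  [seen]
{q0,q1,q2,q3} --b--> {q0,q1,q2,q3}  [seen]
{q0,q1,q2,q3} --c--> {q0,q1,q2,q3}  [seen]
{q2} --a--> {q3}  [new]
{q2} --b--> {q0,q1}  [new]
{q2} --c--> {q1}  [new]
{q1,q3} --a--> {q0,q1,q2,q3}  [seen]
{q1,q3} --b--> {q1,q3}  [seen]
{q1,q3} --c--> {q0,q1,q2}  [new]
{q3} --a--> {q0,q2,q3}  [new]
{q3} --b--> {q1,q3}  [seen]
{q3} --c--> {q0,q1}  [seen]
{q0,q1} --a--> {q0,q1,q2,q3}  [seen]
{q0,q1} --b--> {q1,q2,q3}  [new]
{q0,q1} --c--> {q1,q2,q3}  [seen]
{q1} --a--> {q0,q1,q2,q3}  [seen]
{q1} --b--> {q1,q3}  [seen]
{q1} --c--> {q1,q2}  [new]
{q0,q1,q2} --a--> {q0,q1,q2,q3}  [seen]
{q0,q1,q2} --b--> {q0,q1,q2,q3}  [seen]
{q0,q1,q2} --c--> {q1,q2,q3}  [seen]
{q0,q2,q3} --a--> {q0,q1,q2,q3}  [seen]
{q0,q2,q3} --b--> {q0,q1,q2,q3}  [seen]
{q0,q2,q3} --c--> {q0,q1,q3}  [new]
{q1,q2,q3} --a--> {q0,q1,q2,q3}  [seen]
{q1,q2,q3} --b--> {q0,q1,q3}  [seen]
{q1,q2,q3} --c--> {q0,q1,q2}  [seen]
{q1,q2} --a--> {q0,q1,q2,q3}  [seen]
{q1,q2} --b--> {q0,q1,q3}  [seen]
{q1,q2} --c--> {q1,q2}  [seen]
{q0,q1,q3} --a--> {q0,q1,q2,q3}  [seen]
{q0,q1,q3} --b--> {q1,q2,q3}  [seen]
{q0,q1,q3} --c--> {q0,q1,q2,q3}  [seen]
Reachable DFA states: {q0}, {q0,q1,q2,q3}, {q2}, {q1,q3}, {q3}, {q0,q1}, {q1}, {q0,q1,q2}, {q0,q2,q3}, {q1,q2,q3}, {q1,q2}, {q0,q1,q3}.
Accepting DFA states (contain an NFA accepting state): {q0,q1,q2,q3}, {q1,q3}, {q3}, {q0,q1}, {q1}, {q0,q1,q2}, {q0,q2,q3}, {q1,q2,q3}, {q1,q2}, {q0,q1,q3}.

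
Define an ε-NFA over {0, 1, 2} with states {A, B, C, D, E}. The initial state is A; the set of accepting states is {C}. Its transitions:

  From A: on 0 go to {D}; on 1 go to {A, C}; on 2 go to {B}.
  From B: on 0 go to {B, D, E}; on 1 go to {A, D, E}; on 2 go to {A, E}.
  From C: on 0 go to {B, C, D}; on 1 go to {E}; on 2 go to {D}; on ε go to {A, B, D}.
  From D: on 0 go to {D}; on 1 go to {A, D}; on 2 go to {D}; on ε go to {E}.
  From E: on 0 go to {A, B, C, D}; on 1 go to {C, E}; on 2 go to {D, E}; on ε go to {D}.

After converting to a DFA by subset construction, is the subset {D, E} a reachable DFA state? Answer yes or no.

Start state of the DFA: {A} (ε-closure of the NFA start).
{A} --0--> {D, E}  [new]
{A} --1--> {A, B, C, D, E}  [new]
{A} --2--> {B}  [new]
{D, E} --0--> {A, B, C, D, E}  [seen]
{D, E} --1--> {A, B, C, D, E}  [seen]
{D, E} --2--> {D, E}  [seen]
{A, B, C, D, E} --0--> {A, B, C, D, E}  [seen]
{A, B, C, D, E} --1--> {A, B, C, D, E}  [seen]
{A, B, C, D, E} --2--> {A, B, D, E}  [new]
{B} --0--> {B, D, E}  [new]
{B} --1--> {A, D, E}  [new]
{B} --2--> {A, D, E}  [seen]
{A, B, D, E} --0--> {A, B, C, D, E}  [seen]
{A, B, D, E} --1--> {A, B, C, D, E}  [seen]
{A, B, D, E} --2--> {A, B, D, E}  [seen]
{B, D, E} --0--> {A, B, C, D, E}  [seen]
{B, D, E} --1--> {A, B, C, D, E}  [seen]
{B, D, E} --2--> {A, D, E}  [seen]
{A, D, E} --0--> {A, B, C, D, E}  [seen]
{A, D, E} --1--> {A, B, C, D, E}  [seen]
{A, D, E} --2--> {B, D, E}  [seen]
Reachable DFA states: {A}, {D, E}, {A, B, C, D, E}, {B}, {A, B, D, E}, {B, D, E}, {A, D, E}.
{D, E} is among them.

yes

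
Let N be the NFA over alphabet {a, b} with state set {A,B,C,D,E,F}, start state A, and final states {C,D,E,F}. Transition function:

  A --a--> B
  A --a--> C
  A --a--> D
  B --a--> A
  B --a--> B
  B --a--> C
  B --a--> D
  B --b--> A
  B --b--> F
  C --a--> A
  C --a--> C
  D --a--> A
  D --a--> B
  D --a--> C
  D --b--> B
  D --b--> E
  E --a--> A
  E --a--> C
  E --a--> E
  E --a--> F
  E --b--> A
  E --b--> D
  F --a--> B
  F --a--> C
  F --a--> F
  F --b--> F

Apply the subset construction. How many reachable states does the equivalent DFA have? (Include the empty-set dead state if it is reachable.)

10

Start state of the DFA: {A}.
{A} --a--> {B,C,D}  [new]
{A} --b--> ∅  [new]
{B,C,D} --a--> {A,B,C,D}  [new]
{B,C,D} --b--> {A,B,E,F}  [new]
∅ --a--> ∅  [seen]
∅ --b--> ∅  [seen]
{A,B,C,D} --a--> {A,B,C,D}  [seen]
{A,B,C,D} --b--> {A,B,E,F}  [seen]
{A,B,E,F} --a--> {A,B,C,D,E,F}  [new]
{A,B,E,F} --b--> {A,D,F}  [new]
{A,B,C,D,E,F} --a--> {A,B,C,D,E,F}  [seen]
{A,B,C,D,E,F} --b--> {A,B,D,E,F}  [new]
{A,D,F} --a--> {A,B,C,D,F}  [new]
{A,D,F} --b--> {B,E,F}  [new]
{A,B,D,E,F} --a--> {A,B,C,D,E,F}  [seen]
{A,B,D,E,F} --b--> {A,B,D,E,F}  [seen]
{A,B,C,D,F} --a--> {A,B,C,D,F}  [seen]
{A,B,C,D,F} --b--> {A,B,E,F}  [seen]
{B,E,F} --a--> {A,B,C,D,E,F}  [seen]
{B,E,F} --b--> {A,D,F}  [seen]
Reachable DFA states: {A}, {B,C,D}, ∅, {A,B,C,D}, {A,B,E,F}, {A,B,C,D,E,F}, {A,D,F}, {A,B,D,E,F}, {A,B,C,D,F}, {B,E,F}.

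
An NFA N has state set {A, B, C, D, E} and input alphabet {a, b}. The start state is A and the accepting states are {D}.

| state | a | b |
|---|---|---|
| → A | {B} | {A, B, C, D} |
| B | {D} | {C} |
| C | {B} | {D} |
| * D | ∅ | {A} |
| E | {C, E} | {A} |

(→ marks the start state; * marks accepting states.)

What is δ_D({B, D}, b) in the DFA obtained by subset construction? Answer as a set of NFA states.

δ(B,b) = {C}; δ(D,b) = {A}.
Union: {A, C}.

{A, C}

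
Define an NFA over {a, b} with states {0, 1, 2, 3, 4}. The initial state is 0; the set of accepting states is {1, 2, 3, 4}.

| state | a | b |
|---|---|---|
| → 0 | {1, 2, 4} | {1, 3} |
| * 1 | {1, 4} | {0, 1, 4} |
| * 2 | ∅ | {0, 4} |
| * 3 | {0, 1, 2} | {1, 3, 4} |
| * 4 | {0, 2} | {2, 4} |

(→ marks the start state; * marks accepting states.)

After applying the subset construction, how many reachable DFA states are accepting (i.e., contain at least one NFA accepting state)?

5

Start state of the DFA: {0}.
{0} --a--> {1, 2, 4}  [new]
{0} --b--> {1, 3}  [new]
{1, 2, 4} --a--> {0, 1, 2, 4}  [new]
{1, 2, 4} --b--> {0, 1, 2, 4}  [seen]
{1, 3} --a--> {0, 1, 2, 4}  [seen]
{1, 3} --b--> {0, 1, 3, 4}  [new]
{0, 1, 2, 4} --a--> {0, 1, 2, 4}  [seen]
{0, 1, 2, 4} --b--> {0, 1, 2, 3, 4}  [new]
{0, 1, 3, 4} --a--> {0, 1, 2, 4}  [seen]
{0, 1, 3, 4} --b--> {0, 1, 2, 3, 4}  [seen]
{0, 1, 2, 3, 4} --a--> {0, 1, 2, 4}  [seen]
{0, 1, 2, 3, 4} --b--> {0, 1, 2, 3, 4}  [seen]
Reachable DFA states: {0}, {1, 2, 4}, {1, 3}, {0, 1, 2, 4}, {0, 1, 3, 4}, {0, 1, 2, 3, 4}.
Accepting DFA states (contain an NFA accepting state): {1, 2, 4}, {1, 3}, {0, 1, 2, 4}, {0, 1, 3, 4}, {0, 1, 2, 3, 4}.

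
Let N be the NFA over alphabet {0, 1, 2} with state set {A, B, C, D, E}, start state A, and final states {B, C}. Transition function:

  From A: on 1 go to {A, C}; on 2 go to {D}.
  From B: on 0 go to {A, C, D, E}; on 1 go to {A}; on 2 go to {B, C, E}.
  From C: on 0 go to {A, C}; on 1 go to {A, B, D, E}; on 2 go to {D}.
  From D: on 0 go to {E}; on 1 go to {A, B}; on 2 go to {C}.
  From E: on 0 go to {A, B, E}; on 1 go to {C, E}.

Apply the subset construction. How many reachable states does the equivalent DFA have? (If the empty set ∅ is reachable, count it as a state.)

Start state of the DFA: {A}.
{A} --0--> ∅  [new]
{A} --1--> {A, C}  [new]
{A} --2--> {D}  [new]
∅ --0--> ∅  [seen]
∅ --1--> ∅  [seen]
∅ --2--> ∅  [seen]
{A, C} --0--> {A, C}  [seen]
{A, C} --1--> {A, B, C, D, E}  [new]
{A, C} --2--> {D}  [seen]
{D} --0--> {E}  [new]
{D} --1--> {A, B}  [new]
{D} --2--> {C}  [new]
{A, B, C, D, E} --0--> {A, B, C, D, E}  [seen]
{A, B, C, D, E} --1--> {A, B, C, D, E}  [seen]
{A, B, C, D, E} --2--> {B, C, D, E}  [new]
{E} --0--> {A, B, E}  [new]
{E} --1--> {C, E}  [new]
{E} --2--> ∅  [seen]
{A, B} --0--> {A, C, D, E}  [new]
{A, B} --1--> {A, C}  [seen]
{A, B} --2--> {B, C, D, E}  [seen]
{C} --0--> {A, C}  [seen]
{C} --1--> {A, B, D, E}  [new]
{C} --2--> {D}  [seen]
{B, C, D, E} --0--> {A, B, C, D, E}  [seen]
{B, C, D, E} --1--> {A, B, C, D, E}  [seen]
{B, C, D, E} --2--> {B, C, D, E}  [seen]
{A, B, E} --0--> {A, B, C, D, E}  [seen]
{A, B, E} --1--> {A, C, E}  [new]
{A, B, E} --2--> {B, C, D, E}  [seen]
{C, E} --0--> {A, B, C, E}  [new]
{C, E} --1--> {A, B, C, D, E}  [seen]
{C, E} --2--> {D}  [seen]
{A, C, D, E} --0--> {A, B, C, E}  [seen]
{A, C, D, E} --1--> {A, B, C, D, E}  [seen]
{A, C, D, E} --2--> {C, D}  [new]
{A, B, D, E} --0--> {A, B, C, D, E}  [seen]
{A, B, D, E} --1--> {A, B, C, E}  [seen]
{A, B, D, E} --2--> {B, C, D, E}  [seen]
{A, C, E} --0--> {A, B, C, E}  [seen]
{A, C, E} --1--> {A, B, C, D, E}  [seen]
{A, C, E} --2--> {D}  [seen]
{A, B, C, E} --0--> {A, B, C, D, E}  [seen]
{A, B, C, E} --1--> {A, B, C, D, E}  [seen]
{A, B, C, E} --2--> {B, C, D, E}  [seen]
{C, D} --0--> {A, C, E}  [seen]
{C, D} --1--> {A, B, D, E}  [seen]
{C, D} --2--> {C, D}  [seen]
Reachable DFA states: {A}, ∅, {A, C}, {D}, {A, B, C, D, E}, {E}, {A, B}, {C}, {B, C, D, E}, {A, B, E}, {C, E}, {A, C, D, E}, {A, B, D, E}, {A, C, E}, {A, B, C, E}, {C, D}.

16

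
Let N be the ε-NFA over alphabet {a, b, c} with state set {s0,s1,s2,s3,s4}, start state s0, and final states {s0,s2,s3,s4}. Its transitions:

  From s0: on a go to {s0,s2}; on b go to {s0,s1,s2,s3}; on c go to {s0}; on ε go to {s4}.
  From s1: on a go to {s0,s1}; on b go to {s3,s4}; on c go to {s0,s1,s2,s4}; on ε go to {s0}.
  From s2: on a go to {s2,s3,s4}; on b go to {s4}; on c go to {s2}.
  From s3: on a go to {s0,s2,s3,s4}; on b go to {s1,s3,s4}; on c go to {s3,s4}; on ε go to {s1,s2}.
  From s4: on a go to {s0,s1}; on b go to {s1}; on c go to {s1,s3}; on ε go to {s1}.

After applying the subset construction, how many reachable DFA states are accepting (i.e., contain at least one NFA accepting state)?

3

Start state of the DFA: {s0,s1,s4} (ε-closure of the NFA start).
{s0,s1,s4} --a--> {s0,s1,s2,s4}  [new]
{s0,s1,s4} --b--> {s0,s1,s2,s3,s4}  [new]
{s0,s1,s4} --c--> {s0,s1,s2,s3,s4}  [seen]
{s0,s1,s2,s4} --a--> {s0,s1,s2,s3,s4}  [seen]
{s0,s1,s2,s4} --b--> {s0,s1,s2,s3,s4}  [seen]
{s0,s1,s2,s4} --c--> {s0,s1,s2,s3,s4}  [seen]
{s0,s1,s2,s3,s4} --a--> {s0,s1,s2,s3,s4}  [seen]
{s0,s1,s2,s3,s4} --b--> {s0,s1,s2,s3,s4}  [seen]
{s0,s1,s2,s3,s4} --c--> {s0,s1,s2,s3,s4}  [seen]
Reachable DFA states: {s0,s1,s4}, {s0,s1,s2,s4}, {s0,s1,s2,s3,s4}.
Accepting DFA states (contain an NFA accepting state): {s0,s1,s4}, {s0,s1,s2,s4}, {s0,s1,s2,s3,s4}.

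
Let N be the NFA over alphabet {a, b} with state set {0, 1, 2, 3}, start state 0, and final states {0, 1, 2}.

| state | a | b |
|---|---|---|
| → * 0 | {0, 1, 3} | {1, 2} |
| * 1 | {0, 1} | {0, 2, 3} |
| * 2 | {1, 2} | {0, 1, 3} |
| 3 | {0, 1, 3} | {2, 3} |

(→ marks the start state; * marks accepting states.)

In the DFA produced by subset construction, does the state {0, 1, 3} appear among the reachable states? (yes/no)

Start state of the DFA: {0}.
{0} --a--> {0, 1, 3}  [new]
{0} --b--> {1, 2}  [new]
{0, 1, 3} --a--> {0, 1, 3}  [seen]
{0, 1, 3} --b--> {0, 1, 2, 3}  [new]
{1, 2} --a--> {0, 1, 2}  [new]
{1, 2} --b--> {0, 1, 2, 3}  [seen]
{0, 1, 2, 3} --a--> {0, 1, 2, 3}  [seen]
{0, 1, 2, 3} --b--> {0, 1, 2, 3}  [seen]
{0, 1, 2} --a--> {0, 1, 2, 3}  [seen]
{0, 1, 2} --b--> {0, 1, 2, 3}  [seen]
Reachable DFA states: {0}, {0, 1, 3}, {1, 2}, {0, 1, 2, 3}, {0, 1, 2}.
{0, 1, 3} is among them.

yes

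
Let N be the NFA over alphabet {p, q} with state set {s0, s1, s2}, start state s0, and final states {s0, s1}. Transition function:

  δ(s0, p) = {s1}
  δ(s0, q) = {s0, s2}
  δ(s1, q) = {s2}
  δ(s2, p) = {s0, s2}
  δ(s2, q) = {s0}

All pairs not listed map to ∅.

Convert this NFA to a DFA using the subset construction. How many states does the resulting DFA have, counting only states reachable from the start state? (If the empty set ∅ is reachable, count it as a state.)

6

Start state of the DFA: {s0}.
{s0} --p--> {s1}  [new]
{s0} --q--> {s0, s2}  [new]
{s1} --p--> ∅  [new]
{s1} --q--> {s2}  [new]
{s0, s2} --p--> {s0, s1, s2}  [new]
{s0, s2} --q--> {s0, s2}  [seen]
∅ --p--> ∅  [seen]
∅ --q--> ∅  [seen]
{s2} --p--> {s0, s2}  [seen]
{s2} --q--> {s0}  [seen]
{s0, s1, s2} --p--> {s0, s1, s2}  [seen]
{s0, s1, s2} --q--> {s0, s2}  [seen]
Reachable DFA states: {s0}, {s1}, {s0, s2}, ∅, {s2}, {s0, s1, s2}.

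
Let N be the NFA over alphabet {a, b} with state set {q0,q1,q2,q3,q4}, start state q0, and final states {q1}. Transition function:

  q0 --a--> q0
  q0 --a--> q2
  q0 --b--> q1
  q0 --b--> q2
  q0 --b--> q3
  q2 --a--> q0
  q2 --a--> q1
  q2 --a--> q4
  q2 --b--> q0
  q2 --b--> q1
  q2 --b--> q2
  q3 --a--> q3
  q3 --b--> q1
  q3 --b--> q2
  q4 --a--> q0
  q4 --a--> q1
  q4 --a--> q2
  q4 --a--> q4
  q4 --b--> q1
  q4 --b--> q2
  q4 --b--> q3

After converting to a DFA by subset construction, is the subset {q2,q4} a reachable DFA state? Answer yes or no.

no

Start state of the DFA: {q0}.
{q0} --a--> {q0,q2}  [new]
{q0} --b--> {q1,q2,q3}  [new]
{q0,q2} --a--> {q0,q1,q2,q4}  [new]
{q0,q2} --b--> {q0,q1,q2,q3}  [new]
{q1,q2,q3} --a--> {q0,q1,q3,q4}  [new]
{q1,q2,q3} --b--> {q0,q1,q2}  [new]
{q0,q1,q2,q4} --a--> {q0,q1,q2,q4}  [seen]
{q0,q1,q2,q4} --b--> {q0,q1,q2,q3}  [seen]
{q0,q1,q2,q3} --a--> {q0,q1,q2,q3,q4}  [new]
{q0,q1,q2,q3} --b--> {q0,q1,q2,q3}  [seen]
{q0,q1,q3,q4} --a--> {q0,q1,q2,q3,q4}  [seen]
{q0,q1,q3,q4} --b--> {q1,q2,q3}  [seen]
{q0,q1,q2} --a--> {q0,q1,q2,q4}  [seen]
{q0,q1,q2} --b--> {q0,q1,q2,q3}  [seen]
{q0,q1,q2,q3,q4} --a--> {q0,q1,q2,q3,q4}  [seen]
{q0,q1,q2,q3,q4} --b--> {q0,q1,q2,q3}  [seen]
Reachable DFA states: {q0}, {q0,q2}, {q1,q2,q3}, {q0,q1,q2,q4}, {q0,q1,q2,q3}, {q0,q1,q3,q4}, {q0,q1,q2}, {q0,q1,q2,q3,q4}.
{q2,q4} is not among them.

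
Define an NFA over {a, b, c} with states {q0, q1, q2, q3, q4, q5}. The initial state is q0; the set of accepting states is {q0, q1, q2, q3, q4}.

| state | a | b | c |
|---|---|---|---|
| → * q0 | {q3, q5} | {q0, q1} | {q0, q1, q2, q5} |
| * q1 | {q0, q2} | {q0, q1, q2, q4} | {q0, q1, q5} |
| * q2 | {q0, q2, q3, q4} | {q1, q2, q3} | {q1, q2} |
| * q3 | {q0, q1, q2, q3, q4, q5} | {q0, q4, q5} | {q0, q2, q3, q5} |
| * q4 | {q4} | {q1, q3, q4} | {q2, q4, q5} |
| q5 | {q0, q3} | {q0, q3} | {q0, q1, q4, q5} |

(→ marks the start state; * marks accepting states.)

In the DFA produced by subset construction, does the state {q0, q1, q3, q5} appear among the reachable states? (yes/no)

Start state of the DFA: {q0}.
{q0} --a--> {q3, q5}  [new]
{q0} --b--> {q0, q1}  [new]
{q0} --c--> {q0, q1, q2, q5}  [new]
{q3, q5} --a--> {q0, q1, q2, q3, q4, q5}  [new]
{q3, q5} --b--> {q0, q3, q4, q5}  [new]
{q3, q5} --c--> {q0, q1, q2, q3, q4, q5}  [seen]
{q0, q1} --a--> {q0, q2, q3, q5}  [new]
{q0, q1} --b--> {q0, q1, q2, q4}  [new]
{q0, q1} --c--> {q0, q1, q2, q5}  [seen]
{q0, q1, q2, q5} --a--> {q0, q2, q3, q4, q5}  [new]
{q0, q1, q2, q5} --b--> {q0, q1, q2, q3, q4}  [new]
{q0, q1, q2, q5} --c--> {q0, q1, q2, q4, q5}  [new]
{q0, q1, q2, q3, q4, q5} --a--> {q0, q1, q2, q3, q4, q5}  [seen]
{q0, q1, q2, q3, q4, q5} --b--> {q0, q1, q2, q3, q4, q5}  [seen]
{q0, q1, q2, q3, q4, q5} --c--> {q0, q1, q2, q3, q4, q5}  [seen]
{q0, q3, q4, q5} --a--> {q0, q1, q2, q3, q4, q5}  [seen]
{q0, q3, q4, q5} --b--> {q0, q1, q3, q4, q5}  [new]
{q0, q3, q4, q5} --c--> {q0, q1, q2, q3, q4, q5}  [seen]
{q0, q2, q3, q5} --a--> {q0, q1, q2, q3, q4, q5}  [seen]
{q0, q2, q3, q5} --b--> {q0, q1, q2, q3, q4, q5}  [seen]
{q0, q2, q3, q5} --c--> {q0, q1, q2, q3, q4, q5}  [seen]
{q0, q1, q2, q4} --a--> {q0, q2, q3, q4, q5}  [seen]
{q0, q1, q2, q4} --b--> {q0, q1, q2, q3, q4}  [seen]
{q0, q1, q2, q4} --c--> {q0, q1, q2, q4, q5}  [seen]
{q0, q2, q3, q4, q5} --a--> {q0, q1, q2, q3, q4, q5}  [seen]
{q0, q2, q3, q4, q5} --b--> {q0, q1, q2, q3, q4, q5}  [seen]
{q0, q2, q3, q4, q5} --c--> {q0, q1, q2, q3, q4, q5}  [seen]
{q0, q1, q2, q3, q4} --a--> {q0, q1, q2, q3, q4, q5}  [seen]
{q0, q1, q2, q3, q4} --b--> {q0, q1, q2, q3, q4, q5}  [seen]
{q0, q1, q2, q3, q4} --c--> {q0, q1, q2, q3, q4, q5}  [seen]
{q0, q1, q2, q4, q5} --a--> {q0, q2, q3, q4, q5}  [seen]
{q0, q1, q2, q4, q5} --b--> {q0, q1, q2, q3, q4}  [seen]
{q0, q1, q2, q4, q5} --c--> {q0, q1, q2, q4, q5}  [seen]
{q0, q1, q3, q4, q5} --a--> {q0, q1, q2, q3, q4, q5}  [seen]
{q0, q1, q3, q4, q5} --b--> {q0, q1, q2, q3, q4, q5}  [seen]
{q0, q1, q3, q4, q5} --c--> {q0, q1, q2, q3, q4, q5}  [seen]
Reachable DFA states: {q0}, {q3, q5}, {q0, q1}, {q0, q1, q2, q5}, {q0, q1, q2, q3, q4, q5}, {q0, q3, q4, q5}, {q0, q2, q3, q5}, {q0, q1, q2, q4}, {q0, q2, q3, q4, q5}, {q0, q1, q2, q3, q4}, {q0, q1, q2, q4, q5}, {q0, q1, q3, q4, q5}.
{q0, q1, q3, q5} is not among them.

no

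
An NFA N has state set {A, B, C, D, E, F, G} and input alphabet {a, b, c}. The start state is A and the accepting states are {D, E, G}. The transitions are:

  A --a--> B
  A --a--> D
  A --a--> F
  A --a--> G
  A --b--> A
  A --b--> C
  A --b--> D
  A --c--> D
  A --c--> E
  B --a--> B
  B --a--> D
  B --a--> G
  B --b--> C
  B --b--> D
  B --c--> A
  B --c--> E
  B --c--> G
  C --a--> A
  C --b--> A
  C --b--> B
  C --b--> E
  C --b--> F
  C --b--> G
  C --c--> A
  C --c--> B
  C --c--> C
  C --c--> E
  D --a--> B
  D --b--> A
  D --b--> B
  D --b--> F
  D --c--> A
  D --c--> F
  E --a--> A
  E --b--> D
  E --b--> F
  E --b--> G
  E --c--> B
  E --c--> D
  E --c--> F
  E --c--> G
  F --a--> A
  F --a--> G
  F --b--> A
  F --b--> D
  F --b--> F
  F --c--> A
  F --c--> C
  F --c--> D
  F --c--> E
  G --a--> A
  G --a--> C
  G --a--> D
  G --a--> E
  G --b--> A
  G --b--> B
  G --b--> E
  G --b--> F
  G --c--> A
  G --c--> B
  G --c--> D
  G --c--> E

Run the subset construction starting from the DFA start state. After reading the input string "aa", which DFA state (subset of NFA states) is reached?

{A, B, C, D, E, G}

Start: {A}.
δ(A,a) = {B, D, F, G}.
Union: {B, D, F, G}.
After a: {B, D, F, G}.
δ(B,a) = {B, D, G}; δ(D,a) = {B}; δ(F,a) = {A, G}; δ(G,a) = {A, C, D, E}.
Union: {A, B, C, D, E, G}.
After a: {A, B, C, D, E, G}.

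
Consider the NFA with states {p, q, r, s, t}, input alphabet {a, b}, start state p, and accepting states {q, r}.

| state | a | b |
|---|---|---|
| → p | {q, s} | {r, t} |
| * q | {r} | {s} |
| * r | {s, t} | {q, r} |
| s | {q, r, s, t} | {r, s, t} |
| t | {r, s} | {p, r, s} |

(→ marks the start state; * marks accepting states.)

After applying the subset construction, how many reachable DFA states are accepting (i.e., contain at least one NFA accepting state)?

Start state of the DFA: {p}.
{p} --a--> {q, s}  [new]
{p} --b--> {r, t}  [new]
{q, s} --a--> {q, r, s, t}  [new]
{q, s} --b--> {r, s, t}  [new]
{r, t} --a--> {r, s, t}  [seen]
{r, t} --b--> {p, q, r, s}  [new]
{q, r, s, t} --a--> {q, r, s, t}  [seen]
{q, r, s, t} --b--> {p, q, r, s, t}  [new]
{r, s, t} --a--> {q, r, s, t}  [seen]
{r, s, t} --b--> {p, q, r, s, t}  [seen]
{p, q, r, s} --a--> {q, r, s, t}  [seen]
{p, q, r, s} --b--> {q, r, s, t}  [seen]
{p, q, r, s, t} --a--> {q, r, s, t}  [seen]
{p, q, r, s, t} --b--> {p, q, r, s, t}  [seen]
Reachable DFA states: {p}, {q, s}, {r, t}, {q, r, s, t}, {r, s, t}, {p, q, r, s}, {p, q, r, s, t}.
Accepting DFA states (contain an NFA accepting state): {q, s}, {r, t}, {q, r, s, t}, {r, s, t}, {p, q, r, s}, {p, q, r, s, t}.

6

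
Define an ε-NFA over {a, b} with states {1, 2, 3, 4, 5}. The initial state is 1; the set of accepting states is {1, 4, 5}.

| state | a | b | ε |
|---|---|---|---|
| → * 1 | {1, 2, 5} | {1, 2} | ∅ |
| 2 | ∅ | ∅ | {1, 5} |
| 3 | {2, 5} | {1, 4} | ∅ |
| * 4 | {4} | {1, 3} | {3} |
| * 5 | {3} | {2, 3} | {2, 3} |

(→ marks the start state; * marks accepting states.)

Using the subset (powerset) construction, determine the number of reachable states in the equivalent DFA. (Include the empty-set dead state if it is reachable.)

3

Start state of the DFA: {1} (ε-closure of the NFA start).
{1} --a--> {1, 2, 3, 5}  [new]
{1} --b--> {1, 2, 3, 5}  [seen]
{1, 2, 3, 5} --a--> {1, 2, 3, 5}  [seen]
{1, 2, 3, 5} --b--> {1, 2, 3, 4, 5}  [new]
{1, 2, 3, 4, 5} --a--> {1, 2, 3, 4, 5}  [seen]
{1, 2, 3, 4, 5} --b--> {1, 2, 3, 4, 5}  [seen]
Reachable DFA states: {1}, {1, 2, 3, 5}, {1, 2, 3, 4, 5}.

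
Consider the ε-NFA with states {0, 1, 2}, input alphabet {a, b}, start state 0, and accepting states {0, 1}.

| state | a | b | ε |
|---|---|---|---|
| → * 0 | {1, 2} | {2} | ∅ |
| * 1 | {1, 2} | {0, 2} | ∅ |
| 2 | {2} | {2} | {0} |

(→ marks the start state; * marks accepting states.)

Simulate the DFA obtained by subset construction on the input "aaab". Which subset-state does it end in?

Start: {0}.
δ(0,a) = {1, 2}.
Union: {1, 2}.
ε-closure gives {0, 1, 2}.
After a: {0, 1, 2}.
δ(0,a) = {1, 2}; δ(1,a) = {1, 2}; δ(2,a) = {2}.
Union: {1, 2}.
ε-closure gives {0, 1, 2}.
After a: {0, 1, 2}.
δ(0,a) = {1, 2}; δ(1,a) = {1, 2}; δ(2,a) = {2}.
Union: {1, 2}.
ε-closure gives {0, 1, 2}.
After a: {0, 1, 2}.
δ(0,b) = {2}; δ(1,b) = {0, 2}; δ(2,b) = {2}.
Union: {0, 2}.
After b: {0, 2}.

{0, 2}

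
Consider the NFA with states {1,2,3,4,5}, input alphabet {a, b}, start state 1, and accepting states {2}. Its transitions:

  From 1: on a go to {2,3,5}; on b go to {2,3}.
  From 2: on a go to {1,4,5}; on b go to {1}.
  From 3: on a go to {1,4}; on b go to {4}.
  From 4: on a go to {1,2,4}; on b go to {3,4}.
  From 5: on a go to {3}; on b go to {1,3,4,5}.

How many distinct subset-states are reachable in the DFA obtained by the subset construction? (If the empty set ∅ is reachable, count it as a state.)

10

Start state of the DFA: {1}.
{1} --a--> {2,3,5}  [new]
{1} --b--> {2,3}  [new]
{2,3,5} --a--> {1,3,4,5}  [new]
{2,3,5} --b--> {1,3,4,5}  [seen]
{2,3} --a--> {1,4,5}  [new]
{2,3} --b--> {1,4}  [new]
{1,3,4,5} --a--> {1,2,3,4,5}  [new]
{1,3,4,5} --b--> {1,2,3,4,5}  [seen]
{1,4,5} --a--> {1,2,3,4,5}  [seen]
{1,4,5} --b--> {1,2,3,4,5}  [seen]
{1,4} --a--> {1,2,3,4,5}  [seen]
{1,4} --b--> {2,3,4}  [new]
{1,2,3,4,5} --a--> {1,2,3,4,5}  [seen]
{1,2,3,4,5} --b--> {1,2,3,4,5}  [seen]
{2,3,4} --a--> {1,2,4,5}  [new]
{2,3,4} --b--> {1,3,4}  [new]
{1,2,4,5} --a--> {1,2,3,4,5}  [seen]
{1,2,4,5} --b--> {1,2,3,4,5}  [seen]
{1,3,4} --a--> {1,2,3,4,5}  [seen]
{1,3,4} --b--> {2,3,4}  [seen]
Reachable DFA states: {1}, {2,3,5}, {2,3}, {1,3,4,5}, {1,4,5}, {1,4}, {1,2,3,4,5}, {2,3,4}, {1,2,4,5}, {1,3,4}.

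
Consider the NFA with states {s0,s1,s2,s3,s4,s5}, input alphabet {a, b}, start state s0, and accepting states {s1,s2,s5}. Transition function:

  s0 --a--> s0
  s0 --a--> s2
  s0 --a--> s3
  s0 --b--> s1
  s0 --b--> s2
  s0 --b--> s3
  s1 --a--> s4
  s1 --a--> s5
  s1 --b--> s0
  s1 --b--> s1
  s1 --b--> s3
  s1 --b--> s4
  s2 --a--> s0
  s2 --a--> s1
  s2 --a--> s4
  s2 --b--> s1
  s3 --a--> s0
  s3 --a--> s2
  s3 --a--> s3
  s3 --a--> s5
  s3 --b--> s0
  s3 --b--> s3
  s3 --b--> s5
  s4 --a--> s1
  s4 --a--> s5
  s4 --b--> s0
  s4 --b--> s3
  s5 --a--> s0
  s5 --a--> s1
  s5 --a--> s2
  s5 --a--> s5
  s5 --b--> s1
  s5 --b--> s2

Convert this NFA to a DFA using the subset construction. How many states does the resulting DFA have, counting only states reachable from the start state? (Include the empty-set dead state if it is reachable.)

6

Start state of the DFA: {s0}.
{s0} --a--> {s0,s2,s3}  [new]
{s0} --b--> {s1,s2,s3}  [new]
{s0,s2,s3} --a--> {s0,s1,s2,s3,s4,s5}  [new]
{s0,s2,s3} --b--> {s0,s1,s2,s3,s5}  [new]
{s1,s2,s3} --a--> {s0,s1,s2,s3,s4,s5}  [seen]
{s1,s2,s3} --b--> {s0,s1,s3,s4,s5}  [new]
{s0,s1,s2,s3,s4,s5} --a--> {s0,s1,s2,s3,s4,s5}  [seen]
{s0,s1,s2,s3,s4,s5} --b--> {s0,s1,s2,s3,s4,s5}  [seen]
{s0,s1,s2,s3,s5} --a--> {s0,s1,s2,s3,s4,s5}  [seen]
{s0,s1,s2,s3,s5} --b--> {s0,s1,s2,s3,s4,s5}  [seen]
{s0,s1,s3,s4,s5} --a--> {s0,s1,s2,s3,s4,s5}  [seen]
{s0,s1,s3,s4,s5} --b--> {s0,s1,s2,s3,s4,s5}  [seen]
Reachable DFA states: {s0}, {s0,s2,s3}, {s1,s2,s3}, {s0,s1,s2,s3,s4,s5}, {s0,s1,s2,s3,s5}, {s0,s1,s3,s4,s5}.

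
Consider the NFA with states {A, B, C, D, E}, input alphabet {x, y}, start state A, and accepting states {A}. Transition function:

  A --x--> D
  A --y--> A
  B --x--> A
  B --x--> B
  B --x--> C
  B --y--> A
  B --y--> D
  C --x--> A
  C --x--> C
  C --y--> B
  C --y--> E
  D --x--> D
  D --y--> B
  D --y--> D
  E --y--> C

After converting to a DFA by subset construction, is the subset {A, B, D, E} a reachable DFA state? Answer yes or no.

yes

Start state of the DFA: {A}.
{A} --x--> {D}  [new]
{A} --y--> {A}  [seen]
{D} --x--> {D}  [seen]
{D} --y--> {B, D}  [new]
{B, D} --x--> {A, B, C, D}  [new]
{B, D} --y--> {A, B, D}  [new]
{A, B, C, D} --x--> {A, B, C, D}  [seen]
{A, B, C, D} --y--> {A, B, D, E}  [new]
{A, B, D} --x--> {A, B, C, D}  [seen]
{A, B, D} --y--> {A, B, D}  [seen]
{A, B, D, E} --x--> {A, B, C, D}  [seen]
{A, B, D, E} --y--> {A, B, C, D}  [seen]
Reachable DFA states: {A}, {D}, {B, D}, {A, B, C, D}, {A, B, D}, {A, B, D, E}.
{A, B, D, E} is among them.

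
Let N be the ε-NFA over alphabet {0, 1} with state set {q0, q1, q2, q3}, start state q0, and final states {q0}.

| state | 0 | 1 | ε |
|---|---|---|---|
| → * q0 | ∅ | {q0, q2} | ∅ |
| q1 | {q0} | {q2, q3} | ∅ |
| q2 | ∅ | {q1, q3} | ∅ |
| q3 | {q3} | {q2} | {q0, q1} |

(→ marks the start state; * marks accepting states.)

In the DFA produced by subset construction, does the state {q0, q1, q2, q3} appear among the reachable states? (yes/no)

yes

Start state of the DFA: {q0} (ε-closure of the NFA start).
{q0} --0--> ∅  [new]
{q0} --1--> {q0, q2}  [new]
∅ --0--> ∅  [seen]
∅ --1--> ∅  [seen]
{q0, q2} --0--> ∅  [seen]
{q0, q2} --1--> {q0, q1, q2, q3}  [new]
{q0, q1, q2, q3} --0--> {q0, q1, q3}  [new]
{q0, q1, q2, q3} --1--> {q0, q1, q2, q3}  [seen]
{q0, q1, q3} --0--> {q0, q1, q3}  [seen]
{q0, q1, q3} --1--> {q0, q1, q2, q3}  [seen]
Reachable DFA states: {q0}, ∅, {q0, q2}, {q0, q1, q2, q3}, {q0, q1, q3}.
{q0, q1, q2, q3} is among them.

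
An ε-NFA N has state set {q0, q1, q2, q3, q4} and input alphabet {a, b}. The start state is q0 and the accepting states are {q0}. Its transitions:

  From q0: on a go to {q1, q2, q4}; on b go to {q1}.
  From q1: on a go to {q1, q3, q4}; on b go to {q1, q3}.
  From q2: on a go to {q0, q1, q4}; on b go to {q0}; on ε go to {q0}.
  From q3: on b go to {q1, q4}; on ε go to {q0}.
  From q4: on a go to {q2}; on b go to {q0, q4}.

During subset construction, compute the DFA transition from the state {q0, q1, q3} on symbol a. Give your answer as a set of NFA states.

δ(q0,a) = {q1, q2, q4}; δ(q1,a) = {q1, q3, q4}; δ(q3,a) = ∅.
Union: {q1, q2, q3, q4}.
ε-closure gives {q0, q1, q2, q3, q4}.

{q0, q1, q2, q3, q4}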